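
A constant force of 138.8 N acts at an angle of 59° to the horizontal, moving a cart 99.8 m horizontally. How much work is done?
W = F·d·cosθ = (138.8)(99.8)cos(59°) = 7134 J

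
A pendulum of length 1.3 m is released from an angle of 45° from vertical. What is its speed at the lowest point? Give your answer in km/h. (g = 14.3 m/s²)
h = L(1 − cosθ) = 1.3(1 − cos45°) = 0.380761 m
v = √(2gh) = √(2·14.3·0.380761) = 3.29997 m/s = 11.88 km/h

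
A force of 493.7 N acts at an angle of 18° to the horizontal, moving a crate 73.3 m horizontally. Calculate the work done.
W = F·d·cosθ = (493.7)(73.3)cos(18°) = 34420 J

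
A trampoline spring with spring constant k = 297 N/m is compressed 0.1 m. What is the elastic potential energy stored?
PE = ½kx² = ½(297)(0.1)² = 1.485 J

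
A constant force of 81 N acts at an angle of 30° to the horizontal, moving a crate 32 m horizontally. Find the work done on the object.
W = F·d·cosθ = (81)(32)cos(30°) = 2245 J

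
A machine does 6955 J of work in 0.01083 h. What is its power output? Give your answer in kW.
Convert to SI: W = 6955.0 J, t = 38.988 s
P = W/t = 6955.0/38.988 = 178.388 W = 0.1784 kW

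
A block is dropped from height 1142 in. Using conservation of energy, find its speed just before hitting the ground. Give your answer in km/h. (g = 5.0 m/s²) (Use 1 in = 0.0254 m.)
Convert to SI: h = 29.0068 m
mgh = ½mv² ⇒ v = √(2gh) = √(2·5.0·29.0068) = 17.0314 m/s = 61.31 km/h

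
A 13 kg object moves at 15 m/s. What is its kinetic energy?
KE = ½mv² = ½(13)(15)² = 1462.5 J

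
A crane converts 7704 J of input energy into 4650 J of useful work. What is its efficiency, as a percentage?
η = W_out/W_in = 4650/7704 = 60.36%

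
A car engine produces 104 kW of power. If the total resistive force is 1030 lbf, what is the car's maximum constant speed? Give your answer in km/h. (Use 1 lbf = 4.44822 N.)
Convert to SI: F = 4581.67 N
P = Fv ⇒ v = P/F = 104000 W/4581.67 N = 22.6992 m/s = 81.72 km/h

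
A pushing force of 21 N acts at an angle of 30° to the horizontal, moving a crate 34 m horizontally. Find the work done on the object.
W = F·d·cosθ = (21)(34)cos(30°) = 618.3 J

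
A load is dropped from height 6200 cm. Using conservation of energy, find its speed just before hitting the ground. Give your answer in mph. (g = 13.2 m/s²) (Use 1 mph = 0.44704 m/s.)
Convert to SI: h = 62.0 m
mgh = ½mv² ⇒ v = √(2gh) = √(2·13.2·62.0) = 40.4574 m/s = 90.5 mph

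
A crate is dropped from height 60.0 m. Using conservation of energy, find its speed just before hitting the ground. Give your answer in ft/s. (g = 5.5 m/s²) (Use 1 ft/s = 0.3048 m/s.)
mgh = ½mv² ⇒ v = √(2gh) = √(2·5.5·60.0) = 25.6905 m/s = 84.29 ft/s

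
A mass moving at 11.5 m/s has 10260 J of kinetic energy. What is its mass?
m = 2·KE/v² = 2·10260/(11.5)² = 155.2 kg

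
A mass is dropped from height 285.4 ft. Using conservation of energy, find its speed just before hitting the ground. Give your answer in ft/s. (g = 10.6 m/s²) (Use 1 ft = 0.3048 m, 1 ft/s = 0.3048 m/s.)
Convert to SI: h = 86.9899 m
mgh = ½mv² ⇒ v = √(2gh) = √(2·10.6·86.9899) = 42.944 m/s = 140.9 ft/s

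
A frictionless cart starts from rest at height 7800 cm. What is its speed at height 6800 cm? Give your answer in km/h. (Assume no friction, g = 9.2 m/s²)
Convert to SI: h₁−h₂ = 10.0 m
mgh₁ = mgh₂ + ½mv² ⇒ v = √(2g(h₁−h₂)) = √(2·9.2·10.0) = 13.5647 m/s = 48.83 km/h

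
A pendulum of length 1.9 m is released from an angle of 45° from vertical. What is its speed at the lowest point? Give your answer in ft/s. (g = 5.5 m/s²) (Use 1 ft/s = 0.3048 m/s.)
h = L(1 − cosθ) = 1.9(1 − cos45°) = 0.556497 m
v = √(2gh) = √(2·5.5·0.556497) = 2.47416 m/s = 8.117 ft/s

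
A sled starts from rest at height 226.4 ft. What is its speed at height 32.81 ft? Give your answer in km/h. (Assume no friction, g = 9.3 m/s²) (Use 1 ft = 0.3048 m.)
Convert to SI: h₁−h₂ = 59.0062 m
mgh₁ = mgh₂ + ½mv² ⇒ v = √(2g(h₁−h₂)) = √(2·9.3·59.0062) = 33.1288 m/s = 119.3 km/h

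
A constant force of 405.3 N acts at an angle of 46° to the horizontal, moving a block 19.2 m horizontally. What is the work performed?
W = F·d·cosθ = (405.3)(19.2)cos(46°) = 5406 J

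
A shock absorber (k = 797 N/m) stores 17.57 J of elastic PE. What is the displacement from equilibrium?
x = √(2·PE/k) = √(2·17.57/797) = 0.21 m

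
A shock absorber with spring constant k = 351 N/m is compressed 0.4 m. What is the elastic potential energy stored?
PE = ½kx² = ½(351)(0.4)² = 28.08 J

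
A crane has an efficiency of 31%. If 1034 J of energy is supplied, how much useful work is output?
W_out = η·W_in = 0.31·1034 = 320.54 J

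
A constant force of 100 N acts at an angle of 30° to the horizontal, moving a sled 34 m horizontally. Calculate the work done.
W = F·d·cosθ = (100)(34)cos(30°) = 2944 J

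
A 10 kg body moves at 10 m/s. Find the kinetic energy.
KE = ½mv² = ½(10)(10)² = 500.0 J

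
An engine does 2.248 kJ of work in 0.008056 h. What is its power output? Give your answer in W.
Convert to SI: W = 2248.0 J, t = 29.0016 s
P = W/t = 2248.0/29.0016 = 77.51 W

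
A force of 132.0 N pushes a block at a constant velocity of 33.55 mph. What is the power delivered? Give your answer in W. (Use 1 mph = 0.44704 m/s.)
Convert to SI: F = 132.0 N, v = 14.9982 m/s
P = Fv = (132.0)(14.9982) = 1980 W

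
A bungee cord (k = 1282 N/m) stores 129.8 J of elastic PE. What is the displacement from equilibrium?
x = √(2·PE/k) = √(2·129.8/1282) = 0.45 m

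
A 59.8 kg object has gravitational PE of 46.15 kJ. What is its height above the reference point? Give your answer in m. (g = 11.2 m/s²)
Convert to SI: m = 59.8 kg, PE = 46150.0 J
h = PE/(mg) = 46150.0/(59.8·11.2) = 68.91 m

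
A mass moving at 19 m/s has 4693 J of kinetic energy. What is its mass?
m = 2·KE/v² = 2·4693/(19)² = 26.0 kg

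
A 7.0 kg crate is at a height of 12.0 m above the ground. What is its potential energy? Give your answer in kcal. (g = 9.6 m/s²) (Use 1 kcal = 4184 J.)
PE = mgh = (7.0)(9.6)(12.0) = 806.4 J = 0.1927 kcal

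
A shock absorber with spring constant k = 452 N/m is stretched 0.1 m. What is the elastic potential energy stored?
PE = ½kx² = ½(452)(0.1)² = 2.26 J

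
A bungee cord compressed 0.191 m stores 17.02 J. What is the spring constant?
k = 2·PE/x² = 2·17.02/(0.191)² = 933.1 N/m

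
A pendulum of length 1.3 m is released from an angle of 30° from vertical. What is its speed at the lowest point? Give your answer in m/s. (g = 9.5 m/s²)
h = L(1 − cosθ) = 1.3(1 − cos30°) = 0.174167 m
v = √(2gh) = √(2·9.5·0.174167) = 1.819 m/s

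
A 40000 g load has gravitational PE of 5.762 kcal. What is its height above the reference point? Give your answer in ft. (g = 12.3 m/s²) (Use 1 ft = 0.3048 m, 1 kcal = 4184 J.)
Convert to SI: m = 40.0 kg, PE = 24108.2 J
h = PE/(mg) = 24108.2/(40.0·12.3) = 49.0004 m = 160.8 ft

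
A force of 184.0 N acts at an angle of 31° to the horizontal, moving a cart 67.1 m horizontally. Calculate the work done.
W = F·d·cosθ = (184.0)(67.1)cos(31°) = 10580 J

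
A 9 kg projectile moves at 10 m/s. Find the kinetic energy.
KE = ½mv² = ½(9)(10)² = 450.0 J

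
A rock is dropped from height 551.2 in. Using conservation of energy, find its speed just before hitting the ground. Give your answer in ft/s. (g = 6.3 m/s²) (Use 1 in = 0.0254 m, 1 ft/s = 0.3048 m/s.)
Convert to SI: h = 14.0005 m
mgh = ½mv² ⇒ v = √(2gh) = √(2·6.3·14.0005) = 13.2818 m/s = 43.58 ft/s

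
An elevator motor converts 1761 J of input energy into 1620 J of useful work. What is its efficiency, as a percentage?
η = W_out/W_in = 1620/1761 = 91.99%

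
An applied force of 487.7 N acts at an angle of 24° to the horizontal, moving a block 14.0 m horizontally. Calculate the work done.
W = F·d·cosθ = (487.7)(14.0)cos(24°) = 6238 J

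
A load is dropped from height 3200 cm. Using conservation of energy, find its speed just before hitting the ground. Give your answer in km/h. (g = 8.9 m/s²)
Convert to SI: h = 32.0 m
mgh = ½mv² ⇒ v = √(2gh) = √(2·8.9·32.0) = 23.8663 m/s = 85.92 km/h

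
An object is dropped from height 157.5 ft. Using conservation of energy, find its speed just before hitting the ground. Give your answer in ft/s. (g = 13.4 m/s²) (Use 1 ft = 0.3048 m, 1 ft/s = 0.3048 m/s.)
Convert to SI: h = 48.006 m
mgh = ½mv² ⇒ v = √(2gh) = √(2·13.4·48.006) = 35.8687 m/s = 117.7 ft/s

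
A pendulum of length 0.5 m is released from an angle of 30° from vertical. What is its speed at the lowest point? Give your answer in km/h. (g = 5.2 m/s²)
h = L(1 − cosθ) = 0.5(1 − cos30°) = 0.0669873 m
v = √(2gh) = √(2·5.2·0.0669873) = 0.834666 m/s = 3.005 km/h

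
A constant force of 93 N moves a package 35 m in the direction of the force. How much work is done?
W = F·d = (93)(35) = 3255 J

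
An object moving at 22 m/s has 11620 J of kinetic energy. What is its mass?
m = 2·KE/v² = 2·11620/(22)² = 48.02 kg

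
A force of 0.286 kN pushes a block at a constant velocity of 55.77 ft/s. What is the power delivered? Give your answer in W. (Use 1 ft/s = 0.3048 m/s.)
Convert to SI: F = 286.0 N, v = 16.9987 m/s
P = Fv = (286.0)(16.9987) = 4862 W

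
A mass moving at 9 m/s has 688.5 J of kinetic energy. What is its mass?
m = 2·KE/v² = 2·688.5/(9)² = 17.0 kg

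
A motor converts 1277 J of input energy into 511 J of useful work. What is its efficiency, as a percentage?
η = W_out/W_in = 511/1277 = 40.02%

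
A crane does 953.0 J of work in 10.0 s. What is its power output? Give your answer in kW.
P = W/t = 953.0/10.0 = 95.3 W = 0.0953 kW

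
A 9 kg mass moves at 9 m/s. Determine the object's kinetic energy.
KE = ½mv² = ½(9)(9)² = 364.5 J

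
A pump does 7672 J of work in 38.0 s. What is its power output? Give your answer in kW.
P = W/t = 7672.0/38.0 = 201.895 W = 0.2019 kW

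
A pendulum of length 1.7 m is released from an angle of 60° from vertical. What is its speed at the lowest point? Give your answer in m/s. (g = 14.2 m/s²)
h = L(1 − cosθ) = 1.7(1 − cos60°) = 0.85 m
v = √(2gh) = √(2·14.2·0.85) = 4.913 m/s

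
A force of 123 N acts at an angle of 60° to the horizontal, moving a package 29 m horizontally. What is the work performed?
W = F·d·cosθ = (123)(29)cos(60°) = 1784 J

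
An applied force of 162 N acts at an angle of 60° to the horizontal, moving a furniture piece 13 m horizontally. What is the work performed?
W = F·d·cosθ = (162)(13)cos(60°) = 1053 J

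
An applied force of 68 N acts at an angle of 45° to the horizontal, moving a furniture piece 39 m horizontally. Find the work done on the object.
W = F·d·cosθ = (68)(39)cos(45°) = 1875 J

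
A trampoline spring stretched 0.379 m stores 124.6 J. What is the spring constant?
k = 2·PE/x² = 2·124.6/(0.379)² = 1735 N/m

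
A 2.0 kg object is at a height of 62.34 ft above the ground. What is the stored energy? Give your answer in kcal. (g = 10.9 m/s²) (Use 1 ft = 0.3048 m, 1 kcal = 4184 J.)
Convert to SI: m = 2.0 kg, h = 19.0012 m
PE = mgh = (2.0)(10.9)(19.0012) = 414.227 J = 0.099 kcal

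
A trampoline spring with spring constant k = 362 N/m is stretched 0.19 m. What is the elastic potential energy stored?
PE = ½kx² = ½(362)(0.19)² = 6.534 J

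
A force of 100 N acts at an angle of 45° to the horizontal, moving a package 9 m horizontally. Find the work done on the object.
W = F·d·cosθ = (100)(9)cos(45°) = 636.4 J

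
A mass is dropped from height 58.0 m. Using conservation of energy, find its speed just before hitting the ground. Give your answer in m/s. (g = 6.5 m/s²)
mgh = ½mv² ⇒ v = √(2gh) = √(2·6.5·58.0) = 27.46 m/s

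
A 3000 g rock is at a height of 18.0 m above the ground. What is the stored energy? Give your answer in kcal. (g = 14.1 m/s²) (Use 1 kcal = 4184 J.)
Convert to SI: m = 3.0 kg, h = 18.0 m
PE = mgh = (3.0)(14.1)(18.0) = 761.4 J = 0.182 kcal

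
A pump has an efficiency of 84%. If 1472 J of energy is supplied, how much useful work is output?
W_out = η·W_in = 0.84·1472 = 1236.48 J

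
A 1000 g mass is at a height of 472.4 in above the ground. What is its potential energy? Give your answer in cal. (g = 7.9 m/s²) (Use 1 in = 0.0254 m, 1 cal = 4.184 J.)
Convert to SI: m = 1.0 kg, h = 11.999 m
PE = mgh = (1.0)(7.9)(11.999) = 94.7918 J = 22.66 cal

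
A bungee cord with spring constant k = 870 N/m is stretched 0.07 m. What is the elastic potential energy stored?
PE = ½kx² = ½(870)(0.07)² = 2.132 J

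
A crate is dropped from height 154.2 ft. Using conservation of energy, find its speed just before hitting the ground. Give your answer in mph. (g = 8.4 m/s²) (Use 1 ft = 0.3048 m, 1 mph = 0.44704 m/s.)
Convert to SI: h = 47.0002 m
mgh = ½mv² ⇒ v = √(2gh) = √(2·8.4·47.0002) = 28.0999 m/s = 62.86 mph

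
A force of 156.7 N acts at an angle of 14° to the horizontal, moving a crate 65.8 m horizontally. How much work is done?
W = F·d·cosθ = (156.7)(65.8)cos(14°) = 10000 J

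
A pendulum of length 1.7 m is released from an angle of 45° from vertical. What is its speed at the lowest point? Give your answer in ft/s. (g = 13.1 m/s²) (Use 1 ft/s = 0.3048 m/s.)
h = L(1 − cosθ) = 1.7(1 − cos45°) = 0.497918 m
v = √(2gh) = √(2·13.1·0.497918) = 3.61185 m/s = 11.85 ft/s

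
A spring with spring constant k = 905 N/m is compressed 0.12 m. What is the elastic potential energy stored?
PE = ½kx² = ½(905)(0.12)² = 6.516 J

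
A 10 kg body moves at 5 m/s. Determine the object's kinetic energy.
KE = ½mv² = ½(10)(5)² = 125.0 J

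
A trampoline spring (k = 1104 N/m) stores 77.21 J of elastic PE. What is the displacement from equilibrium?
x = √(2·PE/k) = √(2·77.21/1104) = 0.374 m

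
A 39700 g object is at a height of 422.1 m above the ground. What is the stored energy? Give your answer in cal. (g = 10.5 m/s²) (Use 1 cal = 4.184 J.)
Convert to SI: m = 39.7 kg, h = 422.1 m
PE = mgh = (39.7)(10.5)(422.1) = 175952 J = 42050 cal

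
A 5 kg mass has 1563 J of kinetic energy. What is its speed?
v = √(2·KE/m) = √(2·1563/5) = 25.0 m/s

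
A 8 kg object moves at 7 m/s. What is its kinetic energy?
KE = ½mv² = ½(8)(7)² = 196.0 J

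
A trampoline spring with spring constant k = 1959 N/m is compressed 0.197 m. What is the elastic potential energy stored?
PE = ½kx² = ½(1959)(0.197)² = 38.01 J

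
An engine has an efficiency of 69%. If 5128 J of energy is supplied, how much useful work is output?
W_out = η·W_in = 0.69·5128 = 3538.32 J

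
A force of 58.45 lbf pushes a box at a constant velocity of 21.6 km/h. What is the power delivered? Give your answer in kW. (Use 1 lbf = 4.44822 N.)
Convert to SI: F = 259.998 N, v = 6.0 m/s
P = Fv = (259.998)(6.0) = 1559.99 W = 1.56 kW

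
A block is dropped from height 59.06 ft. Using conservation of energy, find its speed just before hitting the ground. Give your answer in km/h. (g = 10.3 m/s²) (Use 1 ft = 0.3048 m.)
Convert to SI: h = 18.0015 m
mgh = ½mv² ⇒ v = √(2gh) = √(2·10.3·18.0015) = 19.257 m/s = 69.33 km/h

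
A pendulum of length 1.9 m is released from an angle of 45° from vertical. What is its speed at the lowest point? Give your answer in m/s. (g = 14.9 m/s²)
h = L(1 − cosθ) = 1.9(1 − cos45°) = 0.556497 m
v = √(2gh) = √(2·14.9·0.556497) = 4.072 m/s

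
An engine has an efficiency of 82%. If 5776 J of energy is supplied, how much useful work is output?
W_out = η·W_in = 0.82·5776 = 4736.32 J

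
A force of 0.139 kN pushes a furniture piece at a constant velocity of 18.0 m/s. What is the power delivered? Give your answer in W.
Convert to SI: F = 139.0 N, v = 18.0 m/s
P = Fv = (139.0)(18.0) = 2502 W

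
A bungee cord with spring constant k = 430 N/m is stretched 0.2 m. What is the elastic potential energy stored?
PE = ½kx² = ½(430)(0.2)² = 8.6 J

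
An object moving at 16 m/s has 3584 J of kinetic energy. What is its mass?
m = 2·KE/v² = 2·3584/(16)² = 28.0 kg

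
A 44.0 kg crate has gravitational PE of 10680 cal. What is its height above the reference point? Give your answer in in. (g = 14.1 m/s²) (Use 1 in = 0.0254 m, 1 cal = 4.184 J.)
Convert to SI: m = 44.0 kg, PE = 44685.1 J
h = PE/(mg) = 44685.1/(44.0·14.1) = 72.0263 m = 2836 in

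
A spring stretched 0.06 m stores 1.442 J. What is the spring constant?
k = 2·PE/x² = 2·1.442/(0.06)² = 801.1 N/m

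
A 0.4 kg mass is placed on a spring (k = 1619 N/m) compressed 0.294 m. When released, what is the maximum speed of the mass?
½kx² = ½mv² ⇒ v = x√(k/m) = (0.294)√(1619/0.4) = 18.7 m/s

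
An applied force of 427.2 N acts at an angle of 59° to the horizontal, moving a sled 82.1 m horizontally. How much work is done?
W = F·d·cosθ = (427.2)(82.1)cos(59°) = 18060 J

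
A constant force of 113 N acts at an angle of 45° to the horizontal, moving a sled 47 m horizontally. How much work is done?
W = F·d·cosθ = (113)(47)cos(45°) = 3755 J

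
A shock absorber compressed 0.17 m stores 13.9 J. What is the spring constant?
k = 2·PE/x² = 2·13.9/(0.17)² = 961.9 N/m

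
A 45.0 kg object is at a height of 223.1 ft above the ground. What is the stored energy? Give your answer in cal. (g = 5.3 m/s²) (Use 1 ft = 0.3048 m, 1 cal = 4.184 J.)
Convert to SI: m = 45.0 kg, h = 68.0009 m
PE = mgh = (45.0)(5.3)(68.0009) = 16218.2 J = 3876 cal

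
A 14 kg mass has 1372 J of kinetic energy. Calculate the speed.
v = √(2·KE/m) = √(2·1372/14) = 14.0 m/s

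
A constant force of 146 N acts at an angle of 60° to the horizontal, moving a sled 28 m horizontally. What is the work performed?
W = F·d·cosθ = (146)(28)cos(60°) = 2044 J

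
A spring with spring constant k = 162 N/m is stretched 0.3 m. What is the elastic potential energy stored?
PE = ½kx² = ½(162)(0.3)² = 7.29 J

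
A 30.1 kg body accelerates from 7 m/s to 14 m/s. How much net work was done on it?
W = ΔKE = ½m(v₂² − v₁²) = ½(30.1)(14² − 7²) = 2212.35 J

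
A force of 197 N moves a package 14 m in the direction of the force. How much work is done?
W = F·d = (197)(14) = 2758 J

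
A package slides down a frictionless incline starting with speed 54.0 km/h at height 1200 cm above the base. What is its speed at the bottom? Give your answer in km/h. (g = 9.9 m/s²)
Convert to SI: v₀ = 15.0 m/s, h = 12.0 m
½mv₀² + mgh = ½mv² ⇒ v = √(v₀² + 2gh) = √(15.0² + 2·9.9·12.0) = 21.5081 m/s = 77.43 km/h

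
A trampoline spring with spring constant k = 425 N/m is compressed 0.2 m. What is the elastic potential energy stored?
PE = ½kx² = ½(425)(0.2)² = 8.5 J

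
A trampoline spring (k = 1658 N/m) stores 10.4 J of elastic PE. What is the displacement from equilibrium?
x = √(2·PE/k) = √(2·10.4/1658) = 0.112 m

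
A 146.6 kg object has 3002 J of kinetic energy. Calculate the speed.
v = √(2·KE/m) = √(2·3002/146.6) = 6.4 m/s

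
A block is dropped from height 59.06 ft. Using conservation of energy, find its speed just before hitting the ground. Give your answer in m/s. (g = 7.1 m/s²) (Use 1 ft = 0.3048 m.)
Convert to SI: h = 18.0015 m
mgh = ½mv² ⇒ v = √(2gh) = √(2·7.1·18.0015) = 15.99 m/s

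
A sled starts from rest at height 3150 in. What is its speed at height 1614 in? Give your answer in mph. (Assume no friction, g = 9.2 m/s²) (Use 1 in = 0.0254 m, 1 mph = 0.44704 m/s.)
Convert to SI: h₁−h₂ = 39.0144 m
mgh₁ = mgh₂ + ½mv² ⇒ v = √(2g(h₁−h₂)) = √(2·9.2·39.0144) = 26.793 m/s = 59.93 mph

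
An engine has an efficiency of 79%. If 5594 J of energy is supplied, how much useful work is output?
W_out = η·W_in = 0.79·5594 = 4419.26 J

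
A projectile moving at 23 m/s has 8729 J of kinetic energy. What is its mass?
m = 2·KE/v² = 2·8729/(23)² = 33.0 kg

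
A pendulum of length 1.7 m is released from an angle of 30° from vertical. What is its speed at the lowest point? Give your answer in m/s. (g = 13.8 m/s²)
h = L(1 − cosθ) = 1.7(1 − cos30°) = 0.227757 m
v = √(2gh) = √(2·13.8·0.227757) = 2.507 m/s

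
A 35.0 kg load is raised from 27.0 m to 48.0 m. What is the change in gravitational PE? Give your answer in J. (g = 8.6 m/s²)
ΔPE = mgΔh = (35.0)(8.6)(21.0) = 6321 J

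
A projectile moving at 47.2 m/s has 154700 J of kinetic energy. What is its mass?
m = 2·KE/v² = 2·154700/(47.2)² = 138.9 kg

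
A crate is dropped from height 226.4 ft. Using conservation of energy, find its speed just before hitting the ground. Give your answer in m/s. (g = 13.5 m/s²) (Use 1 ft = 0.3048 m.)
Convert to SI: h = 69.0067 m
mgh = ½mv² ⇒ v = √(2gh) = √(2·13.5·69.0067) = 43.16 m/s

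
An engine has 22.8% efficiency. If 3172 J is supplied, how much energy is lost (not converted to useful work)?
W_lost = W_in(1 − η) = 3172·(1 − 0.228) = 2449 J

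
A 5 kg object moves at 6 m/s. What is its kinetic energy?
KE = ½mv² = ½(5)(6)² = 90.0 J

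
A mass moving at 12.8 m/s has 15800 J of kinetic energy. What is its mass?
m = 2·KE/v² = 2·15800/(12.8)² = 192.9 kg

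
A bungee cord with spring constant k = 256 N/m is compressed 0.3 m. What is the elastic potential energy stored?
PE = ½kx² = ½(256)(0.3)² = 11.52 J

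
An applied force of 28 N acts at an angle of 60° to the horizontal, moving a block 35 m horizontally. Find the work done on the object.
W = F·d·cosθ = (28)(35)cos(60°) = 490.0 J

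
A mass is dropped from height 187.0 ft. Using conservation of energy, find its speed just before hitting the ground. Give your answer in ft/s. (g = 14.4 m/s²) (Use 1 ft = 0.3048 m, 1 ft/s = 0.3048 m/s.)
Convert to SI: h = 56.9976 m
mgh = ½mv² ⇒ v = √(2gh) = √(2·14.4·56.9976) = 40.5158 m/s = 132.9 ft/s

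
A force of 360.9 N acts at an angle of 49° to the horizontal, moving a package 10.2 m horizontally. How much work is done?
W = F·d·cosθ = (360.9)(10.2)cos(49°) = 2415 J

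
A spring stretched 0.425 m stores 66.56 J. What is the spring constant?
k = 2·PE/x² = 2·66.56/(0.425)² = 737.0 N/m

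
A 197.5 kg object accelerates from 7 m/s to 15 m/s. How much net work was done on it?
W = ΔKE = ½m(v₂² − v₁²) = ½(197.5)(15² − 7²) = 17380.0 J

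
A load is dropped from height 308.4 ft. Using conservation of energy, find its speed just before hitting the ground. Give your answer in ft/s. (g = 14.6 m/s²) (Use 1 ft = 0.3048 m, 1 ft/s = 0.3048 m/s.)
Convert to SI: h = 94.0003 m
mgh = ½mv² ⇒ v = √(2gh) = √(2·14.6·94.0003) = 52.3909 m/s = 171.9 ft/s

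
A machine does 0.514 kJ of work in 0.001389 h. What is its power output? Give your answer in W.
Convert to SI: W = 514.0 J, t = 5.0004 s
P = W/t = 514.0/5.0004 = 102.8 W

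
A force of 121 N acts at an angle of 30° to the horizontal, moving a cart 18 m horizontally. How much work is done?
W = F·d·cosθ = (121)(18)cos(30°) = 1886 J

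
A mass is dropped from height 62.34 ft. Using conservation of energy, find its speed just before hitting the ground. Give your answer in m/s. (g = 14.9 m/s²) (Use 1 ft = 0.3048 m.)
Convert to SI: h = 19.0012 m
mgh = ½mv² ⇒ v = √(2gh) = √(2·14.9·19.0012) = 23.8 m/s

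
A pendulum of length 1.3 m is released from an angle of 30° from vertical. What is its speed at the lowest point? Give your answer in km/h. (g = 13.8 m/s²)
h = L(1 − cosθ) = 1.3(1 − cos30°) = 0.174167 m
v = √(2gh) = √(2·13.8·0.174167) = 2.19249 m/s = 7.893 km/h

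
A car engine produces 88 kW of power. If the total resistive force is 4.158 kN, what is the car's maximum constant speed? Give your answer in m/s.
Convert to SI: F = 4158.0 N
P = Fv ⇒ v = P/F = 88000 W/4158.0 N = 21.16 m/s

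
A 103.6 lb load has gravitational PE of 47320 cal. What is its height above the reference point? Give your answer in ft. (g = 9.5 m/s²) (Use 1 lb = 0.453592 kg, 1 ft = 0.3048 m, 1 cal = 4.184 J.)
Convert to SI: m = 46.9921 kg, PE = 197987 J
h = PE/(mg) = 197987/(46.9921·9.5) = 443.494 m = 1455 ft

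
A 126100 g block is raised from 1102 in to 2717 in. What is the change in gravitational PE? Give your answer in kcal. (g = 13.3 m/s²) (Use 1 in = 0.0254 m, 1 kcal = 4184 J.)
Convert to SI: m = 126.1 kg, Δh = 41.021 m
ΔPE = mgΔh = (126.1)(13.3)(41.021) = 68797.5 J = 16.44 kcal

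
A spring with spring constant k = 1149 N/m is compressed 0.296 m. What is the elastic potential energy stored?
PE = ½kx² = ½(1149)(0.296)² = 50.34 J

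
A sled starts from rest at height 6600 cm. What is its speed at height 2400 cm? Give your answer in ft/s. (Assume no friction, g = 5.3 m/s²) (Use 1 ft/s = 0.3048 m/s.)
Convert to SI: h₁−h₂ = 42.0 m
mgh₁ = mgh₂ + ½mv² ⇒ v = √(2g(h₁−h₂)) = √(2·5.3·42.0) = 21.09976 m/s = 69.22 ft/s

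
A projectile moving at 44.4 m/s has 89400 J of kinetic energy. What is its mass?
m = 2·KE/v² = 2·89400/(44.4)² = 90.7 kg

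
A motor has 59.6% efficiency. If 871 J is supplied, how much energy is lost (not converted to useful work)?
W_lost = W_in(1 − η) = 871·(1 − 0.596) = 351.9 J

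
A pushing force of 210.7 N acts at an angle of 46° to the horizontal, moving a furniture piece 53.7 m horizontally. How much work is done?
W = F·d·cosθ = (210.7)(53.7)cos(46°) = 7860 J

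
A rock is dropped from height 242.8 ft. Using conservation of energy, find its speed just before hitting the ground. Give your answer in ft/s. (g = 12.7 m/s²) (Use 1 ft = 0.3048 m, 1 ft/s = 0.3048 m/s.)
Convert to SI: h = 74.0054 m
mgh = ½mv² ⇒ v = √(2gh) = √(2·12.7·74.0054) = 43.3559 m/s = 142.2 ft/s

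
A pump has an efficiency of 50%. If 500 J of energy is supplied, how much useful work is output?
W_out = η·W_in = 0.5·500 = 250.0 J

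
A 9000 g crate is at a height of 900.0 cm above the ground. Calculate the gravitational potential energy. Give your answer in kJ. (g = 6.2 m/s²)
Convert to SI: m = 9.0 kg, h = 9.0 m
PE = mgh = (9.0)(6.2)(9.0) = 502.2 J = 0.5022 kJ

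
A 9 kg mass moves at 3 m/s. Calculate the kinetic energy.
KE = ½mv² = ½(9)(3)² = 40.5 J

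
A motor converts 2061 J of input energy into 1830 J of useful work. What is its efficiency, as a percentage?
η = W_out/W_in = 1830/2061 = 88.79%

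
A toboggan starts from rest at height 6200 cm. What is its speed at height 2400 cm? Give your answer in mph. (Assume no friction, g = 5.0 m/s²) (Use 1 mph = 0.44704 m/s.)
Convert to SI: h₁−h₂ = 38.0 m
mgh₁ = mgh₂ + ½mv² ⇒ v = √(2g(h₁−h₂)) = √(2·5.0·38.0) = 19.4936 m/s = 43.61 mph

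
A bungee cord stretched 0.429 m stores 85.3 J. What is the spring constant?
k = 2·PE/x² = 2·85.3/(0.429)² = 927.0 N/m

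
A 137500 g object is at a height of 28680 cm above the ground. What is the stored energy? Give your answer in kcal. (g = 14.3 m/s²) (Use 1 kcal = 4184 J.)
Convert to SI: m = 137.5 kg, h = 286.8 m
PE = mgh = (137.5)(14.3)(286.8) = 563921 J = 134.8 kcal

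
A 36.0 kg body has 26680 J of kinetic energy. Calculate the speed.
v = √(2·KE/m) = √(2·26680/36.0) = 38.5 m/s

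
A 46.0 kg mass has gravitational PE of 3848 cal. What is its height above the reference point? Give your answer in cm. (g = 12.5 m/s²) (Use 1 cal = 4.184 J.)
Convert to SI: m = 46.0 kg, PE = 16100.0 J
h = PE/(mg) = 16100.0/(46.0·12.5) = 28.0001 m = 2800 cm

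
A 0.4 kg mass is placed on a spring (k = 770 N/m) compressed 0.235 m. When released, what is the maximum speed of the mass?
½kx² = ½mv² ⇒ v = x√(k/m) = (0.235)√(770/0.4) = 10.31 m/s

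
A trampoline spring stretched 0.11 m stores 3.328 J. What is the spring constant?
k = 2·PE/x² = 2·3.328/(0.11)² = 550.1 N/m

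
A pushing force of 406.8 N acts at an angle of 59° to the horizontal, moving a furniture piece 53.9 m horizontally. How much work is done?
W = F·d·cosθ = (406.8)(53.9)cos(59°) = 11290 J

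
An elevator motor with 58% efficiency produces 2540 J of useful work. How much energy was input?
W_in = W_out/η = 2540/0.58 = 4379 J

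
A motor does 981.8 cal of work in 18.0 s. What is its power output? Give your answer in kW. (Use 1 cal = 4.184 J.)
Convert to SI: W = 4107.85 J, t = 18.0 s
P = W/t = 4107.85/18.0 = 228.214 W = 0.2282 kW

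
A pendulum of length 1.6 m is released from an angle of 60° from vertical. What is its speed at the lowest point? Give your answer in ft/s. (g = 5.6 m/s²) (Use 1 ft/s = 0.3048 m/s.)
h = L(1 − cosθ) = 1.6(1 − cos60°) = 0.8 m
v = √(2gh) = √(2·5.6·0.8) = 2.99333 m/s = 9.821 ft/s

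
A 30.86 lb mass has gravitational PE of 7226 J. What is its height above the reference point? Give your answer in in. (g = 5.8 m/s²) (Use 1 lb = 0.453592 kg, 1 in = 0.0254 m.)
Convert to SI: m = 13.9978 kg, PE = 7226.0 J
h = PE/(mg) = 7226.0/(13.9978·5.8) = 89.0038 m = 3504 in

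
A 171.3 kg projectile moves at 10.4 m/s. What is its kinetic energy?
KE = ½mv² = ½(171.3)(10.4)² = 9264 J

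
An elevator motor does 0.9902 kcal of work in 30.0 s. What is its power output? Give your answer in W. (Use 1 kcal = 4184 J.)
Convert to SI: W = 4143.0 J, t = 30.0 s
P = W/t = 4143.0/30.0 = 138.1 W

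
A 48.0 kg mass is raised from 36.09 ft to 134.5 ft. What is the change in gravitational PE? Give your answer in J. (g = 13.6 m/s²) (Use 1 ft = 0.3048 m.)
Convert to SI: m = 48.0 kg, Δh = 29.9954 m
ΔPE = mgΔh = (48.0)(13.6)(29.9954) = 19580 J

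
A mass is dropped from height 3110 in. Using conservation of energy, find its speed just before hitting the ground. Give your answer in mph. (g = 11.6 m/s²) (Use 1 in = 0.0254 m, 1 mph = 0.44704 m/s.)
Convert to SI: h = 78.994 m
mgh = ½mv² ⇒ v = √(2gh) = √(2·11.6·78.994) = 42.8096 m/s = 95.76 mph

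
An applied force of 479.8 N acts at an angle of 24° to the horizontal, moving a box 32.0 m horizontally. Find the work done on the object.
W = F·d·cosθ = (479.8)(32.0)cos(24°) = 14030 J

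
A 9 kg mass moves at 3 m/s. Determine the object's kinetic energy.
KE = ½mv² = ½(9)(3)² = 40.5 J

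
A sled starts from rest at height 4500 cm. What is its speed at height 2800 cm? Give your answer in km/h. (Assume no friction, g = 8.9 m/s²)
Convert to SI: h₁−h₂ = 17.0 m
mgh₁ = mgh₂ + ½mv² ⇒ v = √(2g(h₁−h₂)) = √(2·8.9·17.0) = 17.3954 m/s = 62.62 km/h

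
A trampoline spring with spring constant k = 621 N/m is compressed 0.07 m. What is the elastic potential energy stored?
PE = ½kx² = ½(621)(0.07)² = 1.521 J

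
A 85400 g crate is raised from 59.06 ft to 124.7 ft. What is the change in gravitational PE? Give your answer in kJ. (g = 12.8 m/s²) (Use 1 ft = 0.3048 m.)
Convert to SI: m = 85.4 kg, Δh = 20.0071 m
ΔPE = mgΔh = (85.4)(12.8)(20.0071) = 21870.1 J = 21.87 kJ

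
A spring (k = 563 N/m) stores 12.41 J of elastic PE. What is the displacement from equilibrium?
x = √(2·PE/k) = √(2·12.41/563) = 0.21 m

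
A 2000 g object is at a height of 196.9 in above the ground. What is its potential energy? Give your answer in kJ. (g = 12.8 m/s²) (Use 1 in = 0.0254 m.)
Convert to SI: m = 2.0 kg, h = 5.00126 m
PE = mgh = (2.0)(12.8)(5.00126) = 128.032 J = 0.128 kJ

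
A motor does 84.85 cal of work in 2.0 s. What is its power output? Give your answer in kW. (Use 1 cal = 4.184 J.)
Convert to SI: W = 355.012 J, t = 2.0 s
P = W/t = 355.012/2.0 = 177.506 W = 0.1775 kW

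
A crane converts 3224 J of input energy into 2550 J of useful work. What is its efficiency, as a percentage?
η = W_out/W_in = 2550/3224 = 79.09%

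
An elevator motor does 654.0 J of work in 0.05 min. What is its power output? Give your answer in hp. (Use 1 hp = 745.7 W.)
Convert to SI: W = 654.0 J, t = 3.0 s
P = W/t = 654.0/3.0 = 218.0 W = 0.2923 hp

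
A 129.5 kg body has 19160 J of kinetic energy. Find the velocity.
v = √(2·KE/m) = √(2·19160/129.5) = 17.2 m/s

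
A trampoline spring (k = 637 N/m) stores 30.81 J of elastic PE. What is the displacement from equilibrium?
x = √(2·PE/k) = √(2·30.81/637) = 0.311 m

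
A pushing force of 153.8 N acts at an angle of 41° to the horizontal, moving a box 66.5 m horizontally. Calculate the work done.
W = F·d·cosθ = (153.8)(66.5)cos(41°) = 7719 J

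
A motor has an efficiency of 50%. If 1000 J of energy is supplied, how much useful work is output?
W_out = η·W_in = 0.5·1000 = 500.0 J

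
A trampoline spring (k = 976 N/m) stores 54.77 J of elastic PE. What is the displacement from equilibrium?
x = √(2·PE/k) = √(2·54.77/976) = 0.335 m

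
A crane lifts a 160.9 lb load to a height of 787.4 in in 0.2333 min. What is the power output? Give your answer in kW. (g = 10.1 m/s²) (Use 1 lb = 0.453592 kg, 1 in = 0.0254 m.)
Convert to SI: m = 72.983 kg, h = 20.0 m, t = 13.998 s
P = mgh/t = (72.983)(10.1)(20.0)/13.998 = 1053.19 W = 1.053 kW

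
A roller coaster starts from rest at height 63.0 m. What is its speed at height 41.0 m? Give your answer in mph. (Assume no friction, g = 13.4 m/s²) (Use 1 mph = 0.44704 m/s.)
mgh₁ = mgh₂ + ½mv² ⇒ v = √(2g(h₁−h₂)) = √(2·13.4·22.0) = 24.2817 m/s = 54.32 mph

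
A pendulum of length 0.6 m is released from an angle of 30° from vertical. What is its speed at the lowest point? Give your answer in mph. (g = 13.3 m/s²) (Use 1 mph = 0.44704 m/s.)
h = L(1 − cosθ) = 0.6(1 − cos30°) = 0.0803848 m
v = √(2gh) = √(2·13.3·0.0803848) = 1.46227 m/s = 3.271 mph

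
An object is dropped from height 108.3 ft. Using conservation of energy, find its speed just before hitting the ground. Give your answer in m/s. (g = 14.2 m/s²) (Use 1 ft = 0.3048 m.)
Convert to SI: h = 33.0098 m
mgh = ½mv² ⇒ v = √(2gh) = √(2·14.2·33.0098) = 30.62 m/s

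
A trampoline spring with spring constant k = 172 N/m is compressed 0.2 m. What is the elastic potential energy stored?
PE = ½kx² = ½(172)(0.2)² = 3.44 J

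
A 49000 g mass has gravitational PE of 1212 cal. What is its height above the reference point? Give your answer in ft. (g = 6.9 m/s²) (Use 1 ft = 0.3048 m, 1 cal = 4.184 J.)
Convert to SI: m = 49.0 kg, PE = 5071.01 J
h = PE/(mg) = 5071.01/(49.0·6.9) = 14.9985 m = 49.21 ft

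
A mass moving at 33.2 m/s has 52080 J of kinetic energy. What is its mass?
m = 2·KE/v² = 2·52080/(33.2)² = 94.5 kg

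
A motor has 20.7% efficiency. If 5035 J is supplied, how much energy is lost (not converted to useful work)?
W_lost = W_in(1 − η) = 5035·(1 − 0.207) = 3993 J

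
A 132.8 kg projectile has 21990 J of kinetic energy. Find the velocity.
v = √(2·KE/m) = √(2·21990/132.8) = 18.2 m/s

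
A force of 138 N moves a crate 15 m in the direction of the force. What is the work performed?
W = F·d = (138)(15) = 2070 J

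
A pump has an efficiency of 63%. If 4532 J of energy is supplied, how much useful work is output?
W_out = η·W_in = 0.63·4532 = 2855.16 J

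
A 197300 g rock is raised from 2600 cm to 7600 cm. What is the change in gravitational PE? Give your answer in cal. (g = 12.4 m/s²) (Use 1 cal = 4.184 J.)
Convert to SI: m = 197.3 kg, Δh = 50.0 m
ΔPE = mgΔh = (197.3)(12.4)(50.0) = 122326 J = 29240 cal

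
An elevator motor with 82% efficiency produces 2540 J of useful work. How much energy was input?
W_in = W_out/η = 2540/0.82 = 3098 J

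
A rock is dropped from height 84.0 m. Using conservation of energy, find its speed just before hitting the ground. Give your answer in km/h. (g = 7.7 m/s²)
mgh = ½mv² ⇒ v = √(2gh) = √(2·7.7·84.0) = 35.9667 m/s = 129.5 km/h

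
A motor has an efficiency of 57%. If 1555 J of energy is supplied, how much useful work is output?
W_out = η·W_in = 0.57·1555 = 886.35 J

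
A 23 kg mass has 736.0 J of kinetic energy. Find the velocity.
v = √(2·KE/m) = √(2·736.0/23) = 8.0 m/s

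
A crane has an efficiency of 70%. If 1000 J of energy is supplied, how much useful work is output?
W_out = η·W_in = 0.7·1000 = 700.0 J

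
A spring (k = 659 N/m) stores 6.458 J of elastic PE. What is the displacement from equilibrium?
x = √(2·PE/k) = √(2·6.458/659) = 0.14 m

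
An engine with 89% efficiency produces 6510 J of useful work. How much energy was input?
W_in = W_out/η = 6510/0.89 = 7315 J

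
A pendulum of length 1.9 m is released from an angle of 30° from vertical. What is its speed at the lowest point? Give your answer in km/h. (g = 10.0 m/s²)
h = L(1 − cosθ) = 1.9(1 − cos30°) = 0.254552 m
v = √(2gh) = √(2·10.0·0.254552) = 2.25633 m/s = 8.123 km/h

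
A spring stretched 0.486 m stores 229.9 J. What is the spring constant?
k = 2·PE/x² = 2·229.9/(0.486)² = 1947 N/m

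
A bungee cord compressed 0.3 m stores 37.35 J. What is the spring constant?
k = 2·PE/x² = 2·37.35/(0.3)² = 830.0 N/m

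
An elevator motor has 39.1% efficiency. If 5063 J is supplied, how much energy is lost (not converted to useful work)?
W_lost = W_in(1 − η) = 5063·(1 − 0.391) = 3083 J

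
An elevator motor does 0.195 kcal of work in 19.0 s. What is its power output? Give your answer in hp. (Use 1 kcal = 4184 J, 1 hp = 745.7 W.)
Convert to SI: W = 815.88 J, t = 19.0 s
P = W/t = 815.88/19.0 = 42.9411 W = 0.05758 hp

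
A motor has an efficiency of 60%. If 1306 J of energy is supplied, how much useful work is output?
W_out = η·W_in = 0.6·1306 = 783.6 J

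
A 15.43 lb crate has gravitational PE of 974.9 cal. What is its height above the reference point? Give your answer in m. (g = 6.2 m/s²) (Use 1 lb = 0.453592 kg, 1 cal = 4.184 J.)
Convert to SI: m = 6.99892 kg, PE = 4078.98 J
h = PE/(mg) = 4078.98/(6.99892·6.2) = 94.0 m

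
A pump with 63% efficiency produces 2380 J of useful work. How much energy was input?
W_in = W_out/η = 2380/0.63 = 3778 J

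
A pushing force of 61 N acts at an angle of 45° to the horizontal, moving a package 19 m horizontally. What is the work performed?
W = F·d·cosθ = (61)(19)cos(45°) = 819.5 J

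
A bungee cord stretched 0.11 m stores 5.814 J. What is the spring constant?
k = 2·PE/x² = 2·5.814/(0.11)² = 961.0 N/m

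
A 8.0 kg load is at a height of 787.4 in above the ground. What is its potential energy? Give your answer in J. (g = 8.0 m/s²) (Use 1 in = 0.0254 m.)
Convert to SI: m = 8.0 kg, h = 20.0 m
PE = mgh = (8.0)(8.0)(20.0) = 1280 J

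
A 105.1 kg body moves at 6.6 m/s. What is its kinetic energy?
KE = ½mv² = ½(105.1)(6.6)² = 2289 J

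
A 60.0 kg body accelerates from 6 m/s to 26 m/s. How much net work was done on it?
W = ΔKE = ½m(v₂² − v₁²) = ½(60.0)(26² − 6²) = 19200.0 J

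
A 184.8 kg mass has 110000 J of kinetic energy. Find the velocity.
v = √(2·KE/m) = √(2·110000/184.8) = 34.5 m/s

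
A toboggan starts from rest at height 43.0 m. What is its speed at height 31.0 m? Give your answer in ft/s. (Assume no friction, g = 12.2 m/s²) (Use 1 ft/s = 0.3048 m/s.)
mgh₁ = mgh₂ + ½mv² ⇒ v = √(2g(h₁−h₂)) = √(2·12.2·12.0) = 17.1114 m/s = 56.14 ft/s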